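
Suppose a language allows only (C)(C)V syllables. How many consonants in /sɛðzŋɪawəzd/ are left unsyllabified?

The consonants /ð/, /z/, /d/ cannot be parsed into a legal (C)(C)V syllable (no codas are permitted; onsets may contain at most 2 consonants).

3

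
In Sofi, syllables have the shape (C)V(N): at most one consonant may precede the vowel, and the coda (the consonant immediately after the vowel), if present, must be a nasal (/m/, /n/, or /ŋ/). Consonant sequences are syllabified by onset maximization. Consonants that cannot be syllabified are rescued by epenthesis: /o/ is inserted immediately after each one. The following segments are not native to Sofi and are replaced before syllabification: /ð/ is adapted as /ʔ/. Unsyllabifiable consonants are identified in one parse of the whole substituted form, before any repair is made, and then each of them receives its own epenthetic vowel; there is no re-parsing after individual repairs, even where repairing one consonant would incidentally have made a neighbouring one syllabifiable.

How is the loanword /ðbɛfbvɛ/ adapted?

Substitution: /ð/ → /ʔ/, giving /ʔbɛfbvɛ/.
The consonants /ʔ/, /f/, /b/ cannot be parsed into a legal (C)V(N) syllable (only a nasal (/m/, /n/, or /ŋ/) is licensed in coda position; onsets are limited to one consonant).
Epenthesis after each stranded consonant: /ʔ/ → /ʔo/, /f/ → /fo/, /b/ → /bo/.

ʔobɛfobovɛ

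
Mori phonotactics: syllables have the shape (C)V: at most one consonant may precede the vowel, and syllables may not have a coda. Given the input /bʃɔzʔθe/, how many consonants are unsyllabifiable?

Under (C)V, the unsyllabifiable consonants are /b/, /z/, /ʔ/ (no codas are permitted; onsets are limited to one consonant).

3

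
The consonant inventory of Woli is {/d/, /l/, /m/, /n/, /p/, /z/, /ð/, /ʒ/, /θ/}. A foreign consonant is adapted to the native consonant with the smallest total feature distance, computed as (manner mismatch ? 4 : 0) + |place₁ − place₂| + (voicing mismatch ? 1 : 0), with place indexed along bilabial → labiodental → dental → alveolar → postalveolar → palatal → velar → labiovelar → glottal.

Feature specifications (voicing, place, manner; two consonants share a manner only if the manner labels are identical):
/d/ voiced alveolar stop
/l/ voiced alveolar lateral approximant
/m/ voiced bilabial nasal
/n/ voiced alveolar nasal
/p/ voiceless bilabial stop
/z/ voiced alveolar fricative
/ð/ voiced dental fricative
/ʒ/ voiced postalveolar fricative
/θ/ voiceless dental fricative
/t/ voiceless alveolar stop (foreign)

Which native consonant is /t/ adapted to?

d

/d/ is closest: same manner (stop), place distance 0 (alveolar→alveolar), voicing differs (+1); total 1. Next closest is /p/ at distance 3.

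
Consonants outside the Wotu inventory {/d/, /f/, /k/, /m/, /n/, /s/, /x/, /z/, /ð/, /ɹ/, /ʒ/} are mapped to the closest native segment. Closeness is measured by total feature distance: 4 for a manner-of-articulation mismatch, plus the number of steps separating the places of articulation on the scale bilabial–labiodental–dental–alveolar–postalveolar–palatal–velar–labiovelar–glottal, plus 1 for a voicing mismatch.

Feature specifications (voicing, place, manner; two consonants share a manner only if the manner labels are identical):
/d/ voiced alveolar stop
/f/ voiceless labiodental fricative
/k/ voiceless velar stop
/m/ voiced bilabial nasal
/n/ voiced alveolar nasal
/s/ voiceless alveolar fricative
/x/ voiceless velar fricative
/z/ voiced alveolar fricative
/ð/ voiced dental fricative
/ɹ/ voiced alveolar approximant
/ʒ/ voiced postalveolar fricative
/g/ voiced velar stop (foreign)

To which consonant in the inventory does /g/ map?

/k/ is closest: same manner (stop), place distance 0 (velar→velar), voicing differs (+1); total 1. Next closest is /d/ at distance 3.

k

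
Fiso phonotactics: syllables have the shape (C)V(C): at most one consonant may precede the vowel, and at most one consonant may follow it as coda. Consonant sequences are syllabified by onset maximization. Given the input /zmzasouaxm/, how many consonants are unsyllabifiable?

3

Syllabifying with onset maximization leaves /z/, /m/, /m/ stranded (at most one coda consonant is licensed; onsets are limited to one consonant).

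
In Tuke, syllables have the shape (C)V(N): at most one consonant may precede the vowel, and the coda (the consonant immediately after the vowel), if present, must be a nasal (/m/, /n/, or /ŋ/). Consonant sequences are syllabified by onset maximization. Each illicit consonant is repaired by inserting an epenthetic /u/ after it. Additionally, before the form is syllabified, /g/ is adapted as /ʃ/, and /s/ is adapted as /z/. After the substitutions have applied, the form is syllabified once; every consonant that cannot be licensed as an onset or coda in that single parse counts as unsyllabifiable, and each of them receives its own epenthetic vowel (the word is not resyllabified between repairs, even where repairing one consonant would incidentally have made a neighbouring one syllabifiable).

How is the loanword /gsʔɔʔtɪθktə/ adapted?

ʃuzuʔɔʔutɪθukutə

Substitution: /g/ → /ʃ/, /s/ → /z/, giving /ʃzʔɔʔtɪθktə/.
The consonants /ʃ/, /z/, /ʔ/, /θ/, /k/ cannot be parsed into a legal (C)V(N) syllable (only a nasal (/m/, /n/, or /ŋ/) is licensed in coda position; onsets are limited to one consonant).
Inserting the epenthetic vowel yields /ʃ/ → /ʃu/, /z/ → /zu/, /ʔ/ → /ʔu/, /θ/ → /θu/, /k/ → /ku/.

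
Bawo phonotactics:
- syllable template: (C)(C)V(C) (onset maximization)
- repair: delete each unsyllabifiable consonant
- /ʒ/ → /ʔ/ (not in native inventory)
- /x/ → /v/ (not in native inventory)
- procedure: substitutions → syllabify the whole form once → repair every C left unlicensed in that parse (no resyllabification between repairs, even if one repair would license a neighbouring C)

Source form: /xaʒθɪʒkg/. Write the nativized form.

Substitution: /x/ → /v/, /ʒ/ → /ʔ/, giving /vaʔθɪʔkg/.
Syllabifying with onset maximization leaves /k/, /g/ stranded (at most one coda consonant is licensed; onsets may contain at most 2 consonants).
Each unlicensed consonant is deleted: /k/, /g/.

vaʔθɪʔ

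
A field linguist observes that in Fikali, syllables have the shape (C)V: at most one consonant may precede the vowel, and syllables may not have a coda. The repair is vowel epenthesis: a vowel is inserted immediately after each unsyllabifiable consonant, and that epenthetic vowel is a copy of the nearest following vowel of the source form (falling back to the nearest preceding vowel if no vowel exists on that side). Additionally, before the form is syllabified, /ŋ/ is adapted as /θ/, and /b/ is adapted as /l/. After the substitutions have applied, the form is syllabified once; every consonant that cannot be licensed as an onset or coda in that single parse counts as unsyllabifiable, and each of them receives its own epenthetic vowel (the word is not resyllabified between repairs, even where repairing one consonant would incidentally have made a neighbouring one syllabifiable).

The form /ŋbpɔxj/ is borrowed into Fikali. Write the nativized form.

Substitution: /ŋ/ → /θ/, /b/ → /l/, giving /θlpɔxj/.
Syllabifying with onset maximization leaves /θ/, /l/, /x/, /j/ stranded (no codas are permitted; onsets are limited to one consonant).
Epenthesis after each stranded consonant: /θ/ → /θɔ/, /l/ → /lɔ/, /x/ → /xɔ/, /j/ → /jɔ/.

θɔlɔpɔxɔjɔ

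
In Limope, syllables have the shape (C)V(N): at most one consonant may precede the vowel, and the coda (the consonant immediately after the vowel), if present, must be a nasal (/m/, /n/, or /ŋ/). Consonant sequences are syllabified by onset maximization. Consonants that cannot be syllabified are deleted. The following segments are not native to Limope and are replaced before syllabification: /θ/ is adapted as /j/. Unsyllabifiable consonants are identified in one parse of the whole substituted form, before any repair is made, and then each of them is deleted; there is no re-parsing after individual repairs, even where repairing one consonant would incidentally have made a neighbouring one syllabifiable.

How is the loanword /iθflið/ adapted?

ili

Substitution: /θ/ → /j/, giving /ijflið/.
Syllabifying with onset maximization leaves /j/, /f/, /ð/ stranded (only a nasal (/m/, /n/, or /ŋ/) is licensed in coda position; onsets are limited to one consonant).
Deletion applies to /j/, /f/, /ð/.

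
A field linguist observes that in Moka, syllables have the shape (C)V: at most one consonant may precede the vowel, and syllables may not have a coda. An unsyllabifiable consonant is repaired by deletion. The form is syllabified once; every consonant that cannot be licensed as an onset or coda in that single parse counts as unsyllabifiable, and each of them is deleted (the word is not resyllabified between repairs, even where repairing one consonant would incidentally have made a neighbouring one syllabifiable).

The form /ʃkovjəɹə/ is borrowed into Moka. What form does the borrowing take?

kojəɹə

Syllabifying with onset maximization leaves /ʃ/, /v/ stranded (no codas are permitted; onsets are limited to one consonant).
Deletion applies to /ʃ/, /v/.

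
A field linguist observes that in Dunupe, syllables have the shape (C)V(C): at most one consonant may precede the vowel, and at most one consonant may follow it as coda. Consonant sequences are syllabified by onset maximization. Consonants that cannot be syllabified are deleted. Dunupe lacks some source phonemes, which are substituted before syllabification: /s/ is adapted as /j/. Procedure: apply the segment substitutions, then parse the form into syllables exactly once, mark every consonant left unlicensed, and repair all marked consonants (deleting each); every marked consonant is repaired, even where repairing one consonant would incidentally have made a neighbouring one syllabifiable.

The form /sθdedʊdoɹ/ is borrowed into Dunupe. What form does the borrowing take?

dedʊdoɹ

Substitution: /s/ → /j/, giving /jθdedʊdoɹ/.
Syllabifying with onset maximization leaves /j/, /θ/ stranded (at most one coda consonant is licensed; onsets are limited to one consonant).
Deletion applies to /j/, /θ/.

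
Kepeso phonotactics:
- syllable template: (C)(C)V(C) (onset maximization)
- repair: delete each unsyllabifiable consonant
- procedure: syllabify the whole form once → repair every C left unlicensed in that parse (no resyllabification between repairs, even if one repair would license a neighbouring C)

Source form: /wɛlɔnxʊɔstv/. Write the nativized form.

wɛlɔnxʊɔs

Syllabifying with onset maximization leaves /t/, /v/ stranded (at most one coda consonant is licensed; onsets may contain at most 2 consonants).
Deleting the stranded consonants removes /t/, /v/.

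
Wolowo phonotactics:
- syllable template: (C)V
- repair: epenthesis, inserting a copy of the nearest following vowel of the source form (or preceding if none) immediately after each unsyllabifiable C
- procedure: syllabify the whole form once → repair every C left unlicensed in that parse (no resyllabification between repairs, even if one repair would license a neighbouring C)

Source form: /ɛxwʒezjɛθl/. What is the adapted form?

The consonants /x/, /w/, /z/, /θ/, /l/ cannot be parsed into a legal (C)V syllable (no codas are permitted; onsets are limited to one consonant).
Epenthesis after each stranded consonant: /x/ → /xe/, /w/ → /we/, /z/ → /zɛ/, /θ/ → /θɛ/, /l/ → /lɛ/.

ɛxeweʒezɛjɛθɛlɛ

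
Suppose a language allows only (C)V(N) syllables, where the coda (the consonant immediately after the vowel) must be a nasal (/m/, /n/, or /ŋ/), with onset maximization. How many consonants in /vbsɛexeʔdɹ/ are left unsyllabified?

Syllabifying with onset maximization leaves /v/, /b/, /ʔ/, /d/, /ɹ/ stranded (only a nasal (/m/, /n/, or /ŋ/) is licensed in coda position; onsets are limited to one consonant).

5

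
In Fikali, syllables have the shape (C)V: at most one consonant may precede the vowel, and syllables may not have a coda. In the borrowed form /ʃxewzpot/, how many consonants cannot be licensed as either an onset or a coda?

Under (C)V, the unsyllabifiable consonants are /ʃ/, /w/, /z/, /t/ (no codas are permitted; onsets are limited to one consonant).

4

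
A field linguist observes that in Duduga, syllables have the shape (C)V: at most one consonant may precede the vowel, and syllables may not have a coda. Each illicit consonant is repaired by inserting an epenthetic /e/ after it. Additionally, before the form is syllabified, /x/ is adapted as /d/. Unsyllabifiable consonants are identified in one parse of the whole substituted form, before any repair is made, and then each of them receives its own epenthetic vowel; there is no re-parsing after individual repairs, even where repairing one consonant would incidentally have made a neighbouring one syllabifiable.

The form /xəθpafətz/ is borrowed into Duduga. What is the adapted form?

Substitution: /x/ → /d/, giving /dəθpafətz/.
Syllabifying with onset maximization leaves /θ/, /t/, /z/ stranded (no codas are permitted; onsets are limited to one consonant).
Inserting the epenthetic vowel yields /θ/ → /θe/, /t/ → /te/, /z/ → /ze/.

dəθepafəteze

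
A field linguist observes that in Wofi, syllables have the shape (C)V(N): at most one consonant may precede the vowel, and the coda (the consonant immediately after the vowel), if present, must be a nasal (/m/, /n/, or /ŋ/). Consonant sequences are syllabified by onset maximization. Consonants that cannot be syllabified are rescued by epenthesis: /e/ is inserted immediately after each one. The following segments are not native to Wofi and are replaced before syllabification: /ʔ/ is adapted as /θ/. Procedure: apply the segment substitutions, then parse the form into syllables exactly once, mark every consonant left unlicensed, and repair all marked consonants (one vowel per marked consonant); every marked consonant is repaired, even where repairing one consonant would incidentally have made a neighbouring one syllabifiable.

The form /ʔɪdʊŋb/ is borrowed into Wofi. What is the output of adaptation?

θɪdʊŋbe

Substitution: /ʔ/ → /θ/, giving /θɪdʊŋb/.
Under (C)V(N), the unsyllabifiable consonants are /b/ (only a nasal (/m/, /n/, or /ŋ/) is licensed in coda position; onsets are limited to one consonant).
Each unlicensed consonant becomes the onset of a new syllable: /b/ → /be/.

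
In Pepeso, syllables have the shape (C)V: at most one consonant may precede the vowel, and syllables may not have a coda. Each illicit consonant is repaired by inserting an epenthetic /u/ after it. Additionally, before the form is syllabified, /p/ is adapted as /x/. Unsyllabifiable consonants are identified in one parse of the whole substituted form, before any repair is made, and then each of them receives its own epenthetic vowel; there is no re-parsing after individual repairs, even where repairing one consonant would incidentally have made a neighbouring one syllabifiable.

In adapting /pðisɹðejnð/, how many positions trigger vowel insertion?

6

After substitution the input is /xðisɹðejnð/.
The unsyllabifiable consonants are /x/, /s/, /ɹ/, /j/, /n/, /ð/; each receives one epenthetic vowel.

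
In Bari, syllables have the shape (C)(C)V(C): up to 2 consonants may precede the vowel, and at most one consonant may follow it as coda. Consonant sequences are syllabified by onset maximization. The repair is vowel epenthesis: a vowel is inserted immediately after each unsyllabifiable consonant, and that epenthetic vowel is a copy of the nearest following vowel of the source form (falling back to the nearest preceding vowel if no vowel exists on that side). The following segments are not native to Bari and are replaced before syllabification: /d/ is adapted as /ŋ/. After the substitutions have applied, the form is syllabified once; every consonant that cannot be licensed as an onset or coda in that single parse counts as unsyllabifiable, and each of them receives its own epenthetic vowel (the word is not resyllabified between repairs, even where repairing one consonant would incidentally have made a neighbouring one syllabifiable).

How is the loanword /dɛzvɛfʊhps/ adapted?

ŋɛzvɛfʊhpʊsʊ

Substitution: /d/ → /ŋ/, giving /ŋɛzvɛfʊhps/.
Under (C)(C)V(C), the unsyllabifiable consonants are /p/, /s/ (at most one coda consonant is licensed; onsets may contain at most 2 consonants).
Inserting the epenthetic vowel yields /p/ → /pʊ/, /s/ → /sʊ/.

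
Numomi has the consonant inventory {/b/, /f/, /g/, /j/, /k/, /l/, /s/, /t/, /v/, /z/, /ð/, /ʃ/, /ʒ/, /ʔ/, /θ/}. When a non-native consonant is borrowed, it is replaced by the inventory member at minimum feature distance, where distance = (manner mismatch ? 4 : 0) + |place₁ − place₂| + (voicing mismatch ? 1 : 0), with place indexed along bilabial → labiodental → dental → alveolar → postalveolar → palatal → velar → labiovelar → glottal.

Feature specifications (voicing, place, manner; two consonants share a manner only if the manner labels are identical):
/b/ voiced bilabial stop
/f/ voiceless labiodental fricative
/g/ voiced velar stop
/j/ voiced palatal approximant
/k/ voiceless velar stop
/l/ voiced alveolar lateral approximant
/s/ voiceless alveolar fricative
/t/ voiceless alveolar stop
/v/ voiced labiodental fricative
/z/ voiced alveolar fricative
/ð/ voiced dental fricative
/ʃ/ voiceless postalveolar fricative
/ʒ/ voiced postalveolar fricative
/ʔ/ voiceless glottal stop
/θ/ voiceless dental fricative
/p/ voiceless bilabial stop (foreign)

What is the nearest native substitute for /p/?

/b/ is closest: same manner (stop), place distance 0 (bilabial→bilabial), voicing differs (+1); total 1. Next closest is /t/ at distance 3.

b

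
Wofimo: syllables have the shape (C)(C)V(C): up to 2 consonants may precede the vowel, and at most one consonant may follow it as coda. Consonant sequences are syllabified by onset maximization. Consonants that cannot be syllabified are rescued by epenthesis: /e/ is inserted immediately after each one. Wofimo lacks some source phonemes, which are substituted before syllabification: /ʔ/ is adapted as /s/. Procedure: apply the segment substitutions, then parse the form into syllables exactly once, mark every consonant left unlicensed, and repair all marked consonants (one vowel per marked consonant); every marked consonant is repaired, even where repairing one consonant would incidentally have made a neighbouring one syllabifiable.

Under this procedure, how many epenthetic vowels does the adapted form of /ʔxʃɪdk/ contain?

After substitution the input is /sxʃɪdk/.
The unsyllabifiable consonants are /s/, /k/; each receives one epenthetic vowel.

2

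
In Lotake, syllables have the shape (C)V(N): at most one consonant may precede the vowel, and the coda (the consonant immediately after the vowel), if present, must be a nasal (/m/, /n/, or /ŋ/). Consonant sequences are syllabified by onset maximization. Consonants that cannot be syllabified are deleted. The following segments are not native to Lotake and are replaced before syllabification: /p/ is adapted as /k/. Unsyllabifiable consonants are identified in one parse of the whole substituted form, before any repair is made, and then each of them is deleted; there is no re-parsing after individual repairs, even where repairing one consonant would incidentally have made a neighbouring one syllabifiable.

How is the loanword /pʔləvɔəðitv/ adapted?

ləvɔəði

Substitution: /p/ → /k/, giving /kʔləvɔəðitv/.
The consonants /k/, /ʔ/, /t/, /v/ cannot be parsed into a legal (C)V(N) syllable (only a nasal (/m/, /n/, or /ŋ/) is licensed in coda position; onsets are limited to one consonant).
Each unlicensed consonant is deleted: /k/, /ʔ/, /t/, /v/.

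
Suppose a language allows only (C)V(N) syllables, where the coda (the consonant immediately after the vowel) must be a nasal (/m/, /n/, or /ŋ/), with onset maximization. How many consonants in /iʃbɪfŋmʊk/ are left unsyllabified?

The consonants /ʃ/, /f/, /ŋ/, /k/ cannot be parsed into a legal (C)V(N) syllable (only a nasal (/m/, /n/, or /ŋ/) is licensed in coda position; onsets are limited to one consonant).

4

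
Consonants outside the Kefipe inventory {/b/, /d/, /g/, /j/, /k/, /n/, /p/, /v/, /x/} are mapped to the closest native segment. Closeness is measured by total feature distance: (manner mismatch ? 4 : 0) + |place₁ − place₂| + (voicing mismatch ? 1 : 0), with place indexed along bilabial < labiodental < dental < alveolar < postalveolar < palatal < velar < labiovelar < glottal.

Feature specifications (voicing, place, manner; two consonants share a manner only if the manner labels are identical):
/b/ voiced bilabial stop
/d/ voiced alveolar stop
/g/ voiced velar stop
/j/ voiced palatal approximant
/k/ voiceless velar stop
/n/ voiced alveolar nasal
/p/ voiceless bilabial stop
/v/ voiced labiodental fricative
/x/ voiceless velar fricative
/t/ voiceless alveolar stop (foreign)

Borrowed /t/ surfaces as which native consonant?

d

/d/ is closest: same manner (stop), place distance 0 (alveolar→alveolar), voicing differs (+1); total 1. Next closest is /k/ at distance 3.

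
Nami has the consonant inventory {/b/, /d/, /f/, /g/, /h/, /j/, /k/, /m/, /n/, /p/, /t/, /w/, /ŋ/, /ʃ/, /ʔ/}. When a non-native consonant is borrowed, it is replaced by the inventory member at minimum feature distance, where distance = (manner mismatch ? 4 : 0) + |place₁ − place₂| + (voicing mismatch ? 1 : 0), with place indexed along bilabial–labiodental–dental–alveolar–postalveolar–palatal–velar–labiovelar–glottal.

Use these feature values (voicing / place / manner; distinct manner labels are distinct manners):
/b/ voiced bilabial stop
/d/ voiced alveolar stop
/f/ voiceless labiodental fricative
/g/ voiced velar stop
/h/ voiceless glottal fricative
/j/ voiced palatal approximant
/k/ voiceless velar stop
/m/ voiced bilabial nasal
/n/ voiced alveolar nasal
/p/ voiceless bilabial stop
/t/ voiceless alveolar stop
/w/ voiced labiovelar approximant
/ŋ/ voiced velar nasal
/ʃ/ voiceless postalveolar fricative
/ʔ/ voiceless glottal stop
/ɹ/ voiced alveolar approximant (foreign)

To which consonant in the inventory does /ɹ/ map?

j

/j/ is closest: same manner (approximant), place distance 2 (alveolar→palatal), same voicing; total 2. Next closest is /d/ at distance 4.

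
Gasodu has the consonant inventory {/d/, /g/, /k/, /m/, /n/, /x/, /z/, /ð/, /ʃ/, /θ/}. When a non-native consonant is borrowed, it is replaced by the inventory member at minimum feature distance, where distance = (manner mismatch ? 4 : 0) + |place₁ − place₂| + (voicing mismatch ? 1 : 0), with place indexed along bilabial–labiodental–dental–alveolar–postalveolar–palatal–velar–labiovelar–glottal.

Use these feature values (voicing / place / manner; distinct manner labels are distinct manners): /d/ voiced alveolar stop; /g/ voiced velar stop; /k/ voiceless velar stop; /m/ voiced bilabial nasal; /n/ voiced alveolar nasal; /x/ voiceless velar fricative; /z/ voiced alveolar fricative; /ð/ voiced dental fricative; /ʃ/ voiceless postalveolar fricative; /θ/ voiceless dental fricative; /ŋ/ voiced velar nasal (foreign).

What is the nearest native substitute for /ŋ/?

n

/n/ is closest: same manner (nasal), place distance 3 (velar→alveolar), same voicing; total 3. Next closest is /g/ at distance 4.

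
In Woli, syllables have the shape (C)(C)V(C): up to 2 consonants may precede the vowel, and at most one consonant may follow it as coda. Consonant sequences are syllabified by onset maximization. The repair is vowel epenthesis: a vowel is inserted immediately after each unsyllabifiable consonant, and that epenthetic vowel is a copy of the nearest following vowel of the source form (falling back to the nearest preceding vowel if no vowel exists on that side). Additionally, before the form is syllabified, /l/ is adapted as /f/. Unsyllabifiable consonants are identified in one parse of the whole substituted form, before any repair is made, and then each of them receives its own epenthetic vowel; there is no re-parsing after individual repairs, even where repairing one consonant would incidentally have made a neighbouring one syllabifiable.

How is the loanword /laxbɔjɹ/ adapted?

Substitution: /l/ → /f/, giving /faxbɔjɹ/.
Syllabifying with onset maximization leaves /ɹ/ stranded (at most one coda consonant is licensed; onsets may contain at most 2 consonants).
Epenthesis after each stranded consonant: /ɹ/ → /ɹɔ/.

faxbɔjɹɔ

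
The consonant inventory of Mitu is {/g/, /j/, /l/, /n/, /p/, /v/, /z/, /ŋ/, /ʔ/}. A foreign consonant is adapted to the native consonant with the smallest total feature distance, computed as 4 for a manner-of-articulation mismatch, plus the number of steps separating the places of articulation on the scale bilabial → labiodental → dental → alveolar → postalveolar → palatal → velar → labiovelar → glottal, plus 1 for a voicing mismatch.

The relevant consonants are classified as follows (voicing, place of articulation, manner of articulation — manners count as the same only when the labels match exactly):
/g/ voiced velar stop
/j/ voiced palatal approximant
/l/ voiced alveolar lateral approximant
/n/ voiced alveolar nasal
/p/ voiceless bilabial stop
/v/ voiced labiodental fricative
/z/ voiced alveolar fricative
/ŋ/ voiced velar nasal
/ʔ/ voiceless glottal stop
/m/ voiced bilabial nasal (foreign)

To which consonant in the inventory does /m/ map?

n

/n/ is closest: same manner (nasal), place distance 3 (bilabial→alveolar), same voicing; total 3. Next closest is /p/ at distance 5.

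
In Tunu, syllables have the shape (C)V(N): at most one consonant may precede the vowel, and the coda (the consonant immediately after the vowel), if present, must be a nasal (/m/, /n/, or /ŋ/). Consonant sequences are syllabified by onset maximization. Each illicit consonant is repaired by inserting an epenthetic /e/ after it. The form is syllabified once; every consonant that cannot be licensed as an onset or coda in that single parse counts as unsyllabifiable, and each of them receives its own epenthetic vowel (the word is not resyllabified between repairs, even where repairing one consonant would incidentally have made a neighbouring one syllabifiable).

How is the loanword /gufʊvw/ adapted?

gufʊvewe

The consonants /v/, /w/ cannot be parsed into a legal (C)V(N) syllable (only a nasal (/m/, /n/, or /ŋ/) is licensed in coda position; onsets are limited to one consonant).
Epenthesis after each stranded consonant: /v/ → /ve/, /w/ → /we/.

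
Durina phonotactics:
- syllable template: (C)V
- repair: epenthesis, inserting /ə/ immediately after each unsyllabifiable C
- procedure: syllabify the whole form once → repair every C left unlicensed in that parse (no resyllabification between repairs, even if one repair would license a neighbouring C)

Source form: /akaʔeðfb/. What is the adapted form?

akaʔeðəfəbə

Under (C)V, the unsyllabifiable consonants are /ð/, /f/, /b/ (no codas are permitted; onsets are limited to one consonant).
Inserting the epenthetic vowel yields /ð/ → /ðə/, /f/ → /fə/, /b/ → /bə/.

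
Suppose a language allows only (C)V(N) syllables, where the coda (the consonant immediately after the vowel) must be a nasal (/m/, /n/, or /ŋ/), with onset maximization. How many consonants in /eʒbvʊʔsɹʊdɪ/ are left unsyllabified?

The consonants /ʒ/, /b/, /ʔ/, /s/ cannot be parsed into a legal (C)V(N) syllable (only a nasal (/m/, /n/, or /ŋ/) is licensed in coda position; onsets are limited to one consonant).

4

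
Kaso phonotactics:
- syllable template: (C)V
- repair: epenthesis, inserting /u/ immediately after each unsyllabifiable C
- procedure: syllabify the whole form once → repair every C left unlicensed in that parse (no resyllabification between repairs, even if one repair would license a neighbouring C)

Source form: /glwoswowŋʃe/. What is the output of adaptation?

Under (C)V, the unsyllabifiable consonants are /g/, /l/, /s/, /w/, /ŋ/ (no codas are permitted; onsets are limited to one consonant).
Each unlicensed consonant becomes the onset of a new syllable: /g/ → /gu/, /l/ → /lu/, /s/ → /su/, /w/ → /wu/, /ŋ/ → /ŋu/.

guluwosuwowuŋuʃe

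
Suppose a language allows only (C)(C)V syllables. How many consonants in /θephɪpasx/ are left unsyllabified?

2

Syllabifying with onset maximization leaves /s/, /x/ stranded (no codas are permitted; onsets may contain at most 2 consonants).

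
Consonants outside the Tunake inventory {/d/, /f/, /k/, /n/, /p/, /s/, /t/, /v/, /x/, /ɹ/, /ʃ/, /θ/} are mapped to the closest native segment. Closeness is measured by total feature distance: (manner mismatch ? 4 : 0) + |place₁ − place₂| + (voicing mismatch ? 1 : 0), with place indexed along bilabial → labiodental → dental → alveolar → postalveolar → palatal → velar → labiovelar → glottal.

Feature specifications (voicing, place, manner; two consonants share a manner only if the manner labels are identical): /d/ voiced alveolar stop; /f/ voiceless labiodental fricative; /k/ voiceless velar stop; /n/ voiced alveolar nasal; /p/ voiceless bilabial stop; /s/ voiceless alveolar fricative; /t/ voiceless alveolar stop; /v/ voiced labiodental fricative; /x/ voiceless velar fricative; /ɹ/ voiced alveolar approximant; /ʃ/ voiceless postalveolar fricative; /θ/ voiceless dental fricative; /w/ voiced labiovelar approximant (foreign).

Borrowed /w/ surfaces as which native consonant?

/ɹ/ is closest: same manner (approximant), place distance 4 (labiovelar→alveolar), same voicing; total 4. Next closest is /k/ at distance 6.

ɹ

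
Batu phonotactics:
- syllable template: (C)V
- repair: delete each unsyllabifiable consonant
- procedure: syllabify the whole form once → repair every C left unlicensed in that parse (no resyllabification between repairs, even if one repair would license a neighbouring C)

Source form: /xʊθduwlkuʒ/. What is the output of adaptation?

xʊduku

Syllabifying with onset maximization leaves /θ/, /w/, /l/, /ʒ/ stranded (no codas are permitted; onsets are limited to one consonant).
Each unlicensed consonant is deleted: /θ/, /w/, /l/, /ʒ/.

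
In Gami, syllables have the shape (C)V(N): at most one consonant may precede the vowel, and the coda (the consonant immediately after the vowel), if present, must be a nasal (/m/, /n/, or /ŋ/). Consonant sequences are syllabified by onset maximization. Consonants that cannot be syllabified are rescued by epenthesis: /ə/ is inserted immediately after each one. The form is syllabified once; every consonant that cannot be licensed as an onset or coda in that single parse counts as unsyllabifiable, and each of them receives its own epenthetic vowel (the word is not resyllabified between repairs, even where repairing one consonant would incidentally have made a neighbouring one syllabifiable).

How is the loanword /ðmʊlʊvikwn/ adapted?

The consonants /ð/, /k/, /w/, /n/ cannot be parsed into a legal (C)V(N) syllable (only a nasal (/m/, /n/, or /ŋ/) is licensed in coda position; onsets are limited to one consonant).
Epenthesis after each stranded consonant: /ð/ → /ðə/, /k/ → /kə/, /w/ → /wə/, /n/ → /nə/.

ðəmʊlʊvikəwənə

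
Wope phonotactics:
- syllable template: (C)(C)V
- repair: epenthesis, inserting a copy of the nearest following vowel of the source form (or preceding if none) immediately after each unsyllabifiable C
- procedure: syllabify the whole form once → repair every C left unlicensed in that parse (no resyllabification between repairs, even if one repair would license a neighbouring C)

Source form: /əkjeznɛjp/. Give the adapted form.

Syllabifying with onset maximization leaves /j/, /p/ stranded (no codas are permitted; onsets may contain at most 2 consonants).
Epenthesis after each stranded consonant: /j/ → /jɛ/, /p/ → /pɛ/.

əkjeznɛjɛpɛ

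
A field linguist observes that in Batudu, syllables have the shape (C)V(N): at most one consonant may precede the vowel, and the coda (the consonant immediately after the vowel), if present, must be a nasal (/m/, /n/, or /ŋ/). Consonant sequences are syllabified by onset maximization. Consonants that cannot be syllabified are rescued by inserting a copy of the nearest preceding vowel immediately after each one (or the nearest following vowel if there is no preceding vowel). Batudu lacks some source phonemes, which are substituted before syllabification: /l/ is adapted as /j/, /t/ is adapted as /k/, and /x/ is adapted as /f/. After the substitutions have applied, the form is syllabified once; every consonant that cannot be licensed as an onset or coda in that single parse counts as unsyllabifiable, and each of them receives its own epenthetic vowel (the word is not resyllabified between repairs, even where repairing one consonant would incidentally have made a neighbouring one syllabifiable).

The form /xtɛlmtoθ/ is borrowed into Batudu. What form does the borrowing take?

fɛkɛjɛmɛkoθo

Substitution: /x/ → /f/, /t/ → /k/, /l/ → /j/, giving /fkɛjmkoθ/.
Under (C)V(N), the unsyllabifiable consonants are /f/, /j/, /m/, /θ/ (only a nasal (/m/, /n/, or /ŋ/) is licensed in coda position; onsets are limited to one consonant).
Inserting the epenthetic vowel yields /f/ → /fɛ/, /j/ → /jɛ/, /m/ → /mɛ/, /θ/ → /θo/.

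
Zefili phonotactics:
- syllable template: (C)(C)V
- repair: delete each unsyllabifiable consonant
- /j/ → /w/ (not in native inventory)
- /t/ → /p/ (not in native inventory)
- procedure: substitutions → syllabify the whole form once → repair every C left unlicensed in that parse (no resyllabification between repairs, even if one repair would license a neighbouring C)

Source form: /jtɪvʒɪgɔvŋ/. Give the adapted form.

Substitution: /j/ → /w/, /t/ → /p/, giving /wpɪvʒɪgɔvŋ/.
The consonants /v/, /ŋ/ cannot be parsed into a legal (C)(C)V syllable (no codas are permitted; onsets may contain at most 2 consonants).
Deletion applies to /v/, /ŋ/.

wpɪvʒɪgɔ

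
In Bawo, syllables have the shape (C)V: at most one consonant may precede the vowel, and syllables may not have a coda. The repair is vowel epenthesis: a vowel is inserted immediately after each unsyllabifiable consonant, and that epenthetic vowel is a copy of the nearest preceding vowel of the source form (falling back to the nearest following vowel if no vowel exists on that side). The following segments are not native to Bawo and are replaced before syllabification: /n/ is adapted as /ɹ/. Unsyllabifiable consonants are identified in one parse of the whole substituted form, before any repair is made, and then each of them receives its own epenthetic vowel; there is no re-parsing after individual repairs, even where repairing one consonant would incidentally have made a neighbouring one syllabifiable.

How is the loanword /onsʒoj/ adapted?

Substitution: /n/ → /ɹ/, giving /oɹsʒoj/.
The consonants /ɹ/, /s/, /j/ cannot be parsed into a legal (C)V syllable (no codas are permitted; onsets are limited to one consonant).
Epenthesis after each stranded consonant: /ɹ/ → /ɹo/, /s/ → /so/, /j/ → /jo/.

oɹosoʒojo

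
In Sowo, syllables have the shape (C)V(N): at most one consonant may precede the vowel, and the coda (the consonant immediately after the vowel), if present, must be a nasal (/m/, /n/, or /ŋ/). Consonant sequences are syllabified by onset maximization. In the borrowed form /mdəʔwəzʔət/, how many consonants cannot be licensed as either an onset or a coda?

The consonants /m/, /ʔ/, /z/, /t/ cannot be parsed into a legal (C)V(N) syllable (only a nasal (/m/, /n/, or /ŋ/) is licensed in coda position; onsets are limited to one consonant).

4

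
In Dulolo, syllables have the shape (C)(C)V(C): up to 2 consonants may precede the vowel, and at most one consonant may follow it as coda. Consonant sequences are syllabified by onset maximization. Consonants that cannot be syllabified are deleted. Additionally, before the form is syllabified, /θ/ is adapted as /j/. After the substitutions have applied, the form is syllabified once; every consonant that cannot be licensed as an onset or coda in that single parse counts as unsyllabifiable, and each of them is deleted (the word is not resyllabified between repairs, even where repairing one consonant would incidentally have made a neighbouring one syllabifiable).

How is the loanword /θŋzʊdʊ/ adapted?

ŋzʊdʊ

Substitution: /θ/ → /j/, giving /jŋzʊdʊ/.
Under (C)(C)V(C), the unsyllabifiable consonants are /j/ (at most one coda consonant is licensed; onsets may contain at most 2 consonants).
Each unlicensed consonant is deleted: /j/.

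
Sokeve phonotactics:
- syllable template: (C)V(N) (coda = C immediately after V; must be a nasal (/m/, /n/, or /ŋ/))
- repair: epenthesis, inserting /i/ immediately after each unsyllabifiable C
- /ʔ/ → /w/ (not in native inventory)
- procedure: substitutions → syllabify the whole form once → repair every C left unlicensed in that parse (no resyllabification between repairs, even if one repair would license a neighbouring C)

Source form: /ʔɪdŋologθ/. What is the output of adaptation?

Substitution: /ʔ/ → /w/, giving /wɪdŋologθ/.
Under (C)V(N), the unsyllabifiable consonants are /d/, /g/, /θ/ (only a nasal (/m/, /n/, or /ŋ/) is licensed in coda position; onsets are limited to one consonant).
Inserting the epenthetic vowel yields /d/ → /di/, /g/ → /gi/, /θ/ → /θi/.

wɪdiŋologiθi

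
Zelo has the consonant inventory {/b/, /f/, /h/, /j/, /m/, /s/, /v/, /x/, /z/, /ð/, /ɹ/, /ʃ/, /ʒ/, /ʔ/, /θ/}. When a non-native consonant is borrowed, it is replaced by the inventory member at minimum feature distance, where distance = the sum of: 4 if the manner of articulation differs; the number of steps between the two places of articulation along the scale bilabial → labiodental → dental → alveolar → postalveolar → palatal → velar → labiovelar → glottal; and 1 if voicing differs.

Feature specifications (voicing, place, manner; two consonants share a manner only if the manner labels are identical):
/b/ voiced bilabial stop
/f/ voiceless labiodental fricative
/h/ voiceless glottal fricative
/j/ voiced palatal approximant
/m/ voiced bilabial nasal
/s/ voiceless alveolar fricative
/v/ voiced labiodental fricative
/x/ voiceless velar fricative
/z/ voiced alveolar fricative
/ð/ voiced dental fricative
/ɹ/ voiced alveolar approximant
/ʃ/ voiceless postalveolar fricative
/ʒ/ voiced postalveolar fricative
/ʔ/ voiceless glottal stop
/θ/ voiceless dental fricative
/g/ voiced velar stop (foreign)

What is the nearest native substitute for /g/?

/ʔ/ is closest: same manner (stop), place distance 2 (velar→glottal), voicing differs (+1); total 3. Next closest is /j/ at distance 5.

ʔ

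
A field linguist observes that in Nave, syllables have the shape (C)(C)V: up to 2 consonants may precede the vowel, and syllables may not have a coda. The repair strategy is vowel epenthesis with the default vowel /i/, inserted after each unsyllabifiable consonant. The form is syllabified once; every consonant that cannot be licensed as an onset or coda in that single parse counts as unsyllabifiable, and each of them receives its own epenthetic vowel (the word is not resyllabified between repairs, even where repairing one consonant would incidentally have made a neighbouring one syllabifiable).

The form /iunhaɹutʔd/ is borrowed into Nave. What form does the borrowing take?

Syllabifying with onset maximization leaves /t/, /ʔ/, /d/ stranded (no codas are permitted; onsets may contain at most 2 consonants).
Inserting the epenthetic vowel yields /t/ → /ti/, /ʔ/ → /ʔi/, /d/ → /di/.

iunhaɹutiʔidi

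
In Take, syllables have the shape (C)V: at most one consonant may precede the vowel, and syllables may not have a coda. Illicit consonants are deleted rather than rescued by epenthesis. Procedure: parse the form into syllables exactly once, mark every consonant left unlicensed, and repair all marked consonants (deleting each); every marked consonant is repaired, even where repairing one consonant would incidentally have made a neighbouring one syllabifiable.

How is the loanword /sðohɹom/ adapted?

The consonants /s/, /h/, /m/ cannot be parsed into a legal (C)V syllable (no codas are permitted; onsets are limited to one consonant).
Each unlicensed consonant is deleted: /s/, /h/, /m/.

ðoɹo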